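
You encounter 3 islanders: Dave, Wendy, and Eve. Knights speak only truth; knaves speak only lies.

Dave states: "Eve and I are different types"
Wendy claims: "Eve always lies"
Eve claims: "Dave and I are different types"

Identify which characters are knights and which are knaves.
Dave is a knave.
Wendy is a knight.
Eve is a knave.

Verification:
- Dave (knave) says "Eve and I are different types" - this is FALSE (a lie) because Dave is a knave and Eve is a knave.
- Wendy (knight) says "Eve always lies" - this is TRUE because Eve is a knave.
- Eve (knave) says "Dave and I are different types" - this is FALSE (a lie) because Eve is a knave and Dave is a knave.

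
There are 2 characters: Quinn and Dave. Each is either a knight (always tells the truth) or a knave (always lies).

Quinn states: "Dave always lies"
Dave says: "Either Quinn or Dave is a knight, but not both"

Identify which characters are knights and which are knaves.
Quinn is a knave.
Dave is a knight.

Verification:
- Quinn (knave) says "Dave always lies" - this is FALSE (a lie) because Dave is a knight.
- Dave (knight) says "Either Quinn or Dave is a knight, but not both" - this is TRUE because Quinn is a knave and Dave is a knight.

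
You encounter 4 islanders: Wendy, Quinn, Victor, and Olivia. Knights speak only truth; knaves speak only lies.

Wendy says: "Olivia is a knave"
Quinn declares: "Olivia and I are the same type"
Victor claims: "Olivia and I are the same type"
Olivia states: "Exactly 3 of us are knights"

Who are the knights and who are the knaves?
Wendy is a knave.
Quinn is a knight.
Victor is a knight.
Olivia is a knight.

Verification:
- Wendy (knave) says "Olivia is a knave" - this is FALSE (a lie) because Olivia is a knight.
- Quinn (knight) says "Olivia and I are the same type" - this is TRUE because Quinn is a knight and Olivia is a knight.
- Victor (knight) says "Olivia and I are the same type" - this is TRUE because Victor is a knight and Olivia is a knight.
- Olivia (knight) says "Exactly 3 of us are knights" - this is TRUE because there are 3 knights.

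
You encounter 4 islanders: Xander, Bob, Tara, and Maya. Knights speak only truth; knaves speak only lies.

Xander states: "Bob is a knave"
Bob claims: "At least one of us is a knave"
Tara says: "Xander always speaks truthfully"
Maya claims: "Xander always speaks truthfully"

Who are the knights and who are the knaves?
Xander is a knave.
Bob is a knight.
Tara is a knave.
Maya is a knave.

Verification:
- Xander (knave) says "Bob is a knave" - this is FALSE (a lie) because Bob is a knight.
- Bob (knight) says "At least one of us is a knave" - this is TRUE because Xander, Tara, and Maya are knaves.
- Tara (knave) says "Xander always speaks truthfully" - this is FALSE (a lie) because Xander is a knave.
- Maya (knave) says "Xander always speaks truthfully" - this is FALSE (a lie) because Xander is a knave.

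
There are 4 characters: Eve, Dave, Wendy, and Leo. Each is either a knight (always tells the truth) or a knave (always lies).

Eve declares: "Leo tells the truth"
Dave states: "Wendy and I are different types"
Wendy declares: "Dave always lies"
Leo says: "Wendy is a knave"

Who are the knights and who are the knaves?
Eve is a knight.
Dave is a knight.
Wendy is a knave.
Leo is a knight.

Verification:
- Eve (knight) says "Leo tells the truth" - this is TRUE because Leo is a knight.
- Dave (knight) says "Wendy and I are different types" - this is TRUE because Dave is a knight and Wendy is a knave.
- Wendy (knave) says "Dave always lies" - this is FALSE (a lie) because Dave is a knight.
- Leo (knight) says "Wendy is a knave" - this is TRUE because Wendy is a knave.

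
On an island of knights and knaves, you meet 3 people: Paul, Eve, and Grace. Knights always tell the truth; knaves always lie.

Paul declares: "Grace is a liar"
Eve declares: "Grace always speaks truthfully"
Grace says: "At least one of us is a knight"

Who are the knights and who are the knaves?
Paul is a knave.
Eve is a knight.
Grace is a knight.

Verification:
- Paul (knave) says "Grace is a liar" - this is FALSE (a lie) because Grace is a knight.
- Eve (knight) says "Grace always speaks truthfully" - this is TRUE because Grace is a knight.
- Grace (knight) says "At least one of us is a knight" - this is TRUE because Eve and Grace are knights.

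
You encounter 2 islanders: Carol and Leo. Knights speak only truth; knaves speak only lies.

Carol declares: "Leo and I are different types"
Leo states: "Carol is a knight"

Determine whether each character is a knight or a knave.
Carol is a knave.
Leo is a knave.

Verification:
- Carol (knave) says "Leo and I are different types" - this is FALSE (a lie) because Carol is a knave and Leo is a knave.
- Leo (knave) says "Carol is a knight" - this is FALSE (a lie) because Carol is a knave.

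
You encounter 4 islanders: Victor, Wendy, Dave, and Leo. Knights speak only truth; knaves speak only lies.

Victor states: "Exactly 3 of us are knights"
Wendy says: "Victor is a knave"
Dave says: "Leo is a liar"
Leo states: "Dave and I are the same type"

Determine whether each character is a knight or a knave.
Victor is a knave.
Wendy is a knight.
Dave is a knight.
Leo is a knave.

Verification:
- Victor (knave) says "Exactly 3 of us are knights" - this is FALSE (a lie) because there are 2 knights.
- Wendy (knight) says "Victor is a knave" - this is TRUE because Victor is a knave.
- Dave (knight) says "Leo is a liar" - this is TRUE because Leo is a knave.
- Leo (knave) says "Dave and I are the same type" - this is FALSE (a lie) because Leo is a knave and Dave is a knight.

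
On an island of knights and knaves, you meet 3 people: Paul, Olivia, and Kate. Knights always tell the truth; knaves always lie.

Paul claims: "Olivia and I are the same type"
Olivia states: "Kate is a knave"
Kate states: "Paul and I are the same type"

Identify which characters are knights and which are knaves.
Paul is a knight.
Olivia is a knight.
Kate is a knave.

Verification:
- Paul (knight) says "Olivia and I are the same type" - this is TRUE because Paul is a knight and Olivia is a knight.
- Olivia (knight) says "Kate is a knave" - this is TRUE because Kate is a knave.
- Kate (knave) says "Paul and I are the same type" - this is FALSE (a lie) because Kate is a knave and Paul is a knight.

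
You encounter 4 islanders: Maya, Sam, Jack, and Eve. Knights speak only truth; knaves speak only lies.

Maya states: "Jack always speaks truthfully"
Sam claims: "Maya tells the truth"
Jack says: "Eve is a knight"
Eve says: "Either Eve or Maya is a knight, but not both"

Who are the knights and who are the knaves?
Maya is a knave.
Sam is a knave.
Jack is a knave.
Eve is a knave.

Verification:
- Maya (knave) says "Jack always speaks truthfully" - this is FALSE (a lie) because Jack is a knave.
- Sam (knave) says "Maya tells the truth" - this is FALSE (a lie) because Maya is a knave.
- Jack (knave) says "Eve is a knight" - this is FALSE (a lie) because Eve is a knave.
- Eve (knave) says "Either Eve or Maya is a knight, but not both" - this is FALSE (a lie) because Eve is a knave and Maya is a knave.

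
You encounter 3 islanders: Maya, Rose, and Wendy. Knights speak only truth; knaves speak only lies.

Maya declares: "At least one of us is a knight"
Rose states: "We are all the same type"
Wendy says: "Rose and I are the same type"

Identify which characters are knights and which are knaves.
Maya is a knight.
Rose is a knight.
Wendy is a knight.

Verification:
- Maya (knight) says "At least one of us is a knight" - this is TRUE because Maya, Rose, and Wendy are knights.
- Rose (knight) says "We are all the same type" - this is TRUE because Maya, Rose, and Wendy are knights.
- Wendy (knight) says "Rose and I are the same type" - this is TRUE because Wendy is a knight and Rose is a knight.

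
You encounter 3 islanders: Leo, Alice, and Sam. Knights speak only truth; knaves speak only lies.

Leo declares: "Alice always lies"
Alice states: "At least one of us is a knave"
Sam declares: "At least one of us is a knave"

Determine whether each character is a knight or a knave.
Leo is a knave.
Alice is a knight.
Sam is a knight.

Verification:
- Leo (knave) says "Alice always lies" - this is FALSE (a lie) because Alice is a knight.
- Alice (knight) says "At least one of us is a knave" - this is TRUE because Leo is a knave.
- Sam (knight) says "At least one of us is a knave" - this is TRUE because Leo is a knave.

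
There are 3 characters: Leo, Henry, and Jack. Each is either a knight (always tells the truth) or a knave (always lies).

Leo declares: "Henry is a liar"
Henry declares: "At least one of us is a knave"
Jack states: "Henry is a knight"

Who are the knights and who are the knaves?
Leo is a knave.
Henry is a knight.
Jack is a knight.

Verification:
- Leo (knave) says "Henry is a liar" - this is FALSE (a lie) because Henry is a knight.
- Henry (knight) says "At least one of us is a knave" - this is TRUE because Leo is a knave.
- Jack (knight) says "Henry is a knight" - this is TRUE because Henry is a knight.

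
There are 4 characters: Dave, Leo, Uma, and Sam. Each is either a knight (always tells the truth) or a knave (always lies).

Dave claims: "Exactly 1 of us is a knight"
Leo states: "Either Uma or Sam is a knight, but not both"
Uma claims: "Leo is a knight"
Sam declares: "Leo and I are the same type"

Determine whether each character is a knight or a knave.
Dave is a knave.
Leo is a knight.
Uma is a knight.
Sam is a knave.

Verification:
- Dave (knave) says "Exactly 1 of us is a knight" - this is FALSE (a lie) because there are 2 knights.
- Leo (knight) says "Either Uma or Sam is a knight, but not both" - this is TRUE because Uma is a knight and Sam is a knave.
- Uma (knight) says "Leo is a knight" - this is TRUE because Leo is a knight.
- Sam (knave) says "Leo and I are the same type" - this is FALSE (a lie) because Sam is a knave and Leo is a knight.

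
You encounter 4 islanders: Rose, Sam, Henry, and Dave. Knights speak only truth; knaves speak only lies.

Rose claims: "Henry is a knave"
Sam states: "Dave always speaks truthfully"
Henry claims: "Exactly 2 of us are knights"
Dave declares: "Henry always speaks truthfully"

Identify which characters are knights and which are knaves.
Rose is a knight.
Sam is a knave.
Henry is a knave.
Dave is a knave.

Verification:
- Rose (knight) says "Henry is a knave" - this is TRUE because Henry is a knave.
- Sam (knave) says "Dave always speaks truthfully" - this is FALSE (a lie) because Dave is a knave.
- Henry (knave) says "Exactly 2 of us are knights" - this is FALSE (a lie) because there are 1 knights.
- Dave (knave) says "Henry always speaks truthfully" - this is FALSE (a lie) because Henry is a knave.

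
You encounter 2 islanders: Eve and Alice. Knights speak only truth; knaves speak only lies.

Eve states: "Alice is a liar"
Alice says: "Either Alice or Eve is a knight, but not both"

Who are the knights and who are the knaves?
Eve is a knave.
Alice is a knight.

Verification:
- Eve (knave) says "Alice is a liar" - this is FALSE (a lie) because Alice is a knight.
- Alice (knight) says "Either Alice or Eve is a knight, but not both" - this is TRUE because Alice is a knight and Eve is a knave.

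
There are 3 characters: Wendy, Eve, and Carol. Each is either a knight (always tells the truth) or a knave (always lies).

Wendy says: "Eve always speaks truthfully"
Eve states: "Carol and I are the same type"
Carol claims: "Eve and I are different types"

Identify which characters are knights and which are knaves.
Wendy is a knave.
Eve is a knave.
Carol is a knight.

Verification:
- Wendy (knave) says "Eve always speaks truthfully" - this is FALSE (a lie) because Eve is a knave.
- Eve (knave) says "Carol and I are the same type" - this is FALSE (a lie) because Eve is a knave and Carol is a knight.
- Carol (knight) says "Eve and I are different types" - this is TRUE because Carol is a knight and Eve is a knave.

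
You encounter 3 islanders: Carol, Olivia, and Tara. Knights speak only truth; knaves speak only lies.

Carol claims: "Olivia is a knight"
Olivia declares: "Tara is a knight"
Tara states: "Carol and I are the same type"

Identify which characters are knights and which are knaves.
Carol is a knight.
Olivia is a knight.
Tara is a knight.

Verification:
- Carol (knight) says "Olivia is a knight" - this is TRUE because Olivia is a knight.
- Olivia (knight) says "Tara is a knight" - this is TRUE because Tara is a knight.
- Tara (knight) says "Carol and I are the same type" - this is TRUE because Tara is a knight and Carol is a knight.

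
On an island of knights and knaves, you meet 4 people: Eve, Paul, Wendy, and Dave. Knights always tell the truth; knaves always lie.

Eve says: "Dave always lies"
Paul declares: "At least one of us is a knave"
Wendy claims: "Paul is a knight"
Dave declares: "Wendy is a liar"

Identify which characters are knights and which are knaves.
Eve is a knight.
Paul is a knight.
Wendy is a knight.
Dave is a knave.

Verification:
- Eve (knight) says "Dave always lies" - this is TRUE because Dave is a knave.
- Paul (knight) says "At least one of us is a knave" - this is TRUE because Dave is a knave.
- Wendy (knight) says "Paul is a knight" - this is TRUE because Paul is a knight.
- Dave (knave) says "Wendy is a liar" - this is FALSE (a lie) because Wendy is a knight.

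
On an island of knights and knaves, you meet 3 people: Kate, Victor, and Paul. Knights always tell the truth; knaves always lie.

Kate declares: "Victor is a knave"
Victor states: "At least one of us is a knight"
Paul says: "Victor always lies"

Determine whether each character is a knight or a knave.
Kate is a knave.
Victor is a knight.
Paul is a knave.

Verification:
- Kate (knave) says "Victor is a knave" - this is FALSE (a lie) because Victor is a knight.
- Victor (knight) says "At least one of us is a knight" - this is TRUE because Victor is a knight.
- Paul (knave) says "Victor always lies" - this is FALSE (a lie) because Victor is a knight.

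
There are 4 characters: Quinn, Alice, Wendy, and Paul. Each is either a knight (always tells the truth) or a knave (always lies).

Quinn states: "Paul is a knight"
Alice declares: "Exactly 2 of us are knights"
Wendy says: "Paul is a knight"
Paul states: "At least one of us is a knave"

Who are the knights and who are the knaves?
Quinn is a knight.
Alice is a knave.
Wendy is a knight.
Paul is a knight.

Verification:
- Quinn (knight) says "Paul is a knight" - this is TRUE because Paul is a knight.
- Alice (knave) says "Exactly 2 of us are knights" - this is FALSE (a lie) because there are 3 knights.
- Wendy (knight) says "Paul is a knight" - this is TRUE because Paul is a knight.
- Paul (knight) says "At least one of us is a knave" - this is TRUE because Alice is a knave.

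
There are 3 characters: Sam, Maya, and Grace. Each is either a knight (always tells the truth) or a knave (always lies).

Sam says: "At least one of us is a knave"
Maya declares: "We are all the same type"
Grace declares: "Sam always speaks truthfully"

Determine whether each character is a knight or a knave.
Sam is a knight.
Maya is a knave.
Grace is a knight.

Verification:
- Sam (knight) says "At least one of us is a knave" - this is TRUE because Maya is a knave.
- Maya (knave) says "We are all the same type" - this is FALSE (a lie) because Sam and Grace are knights and Maya is a knave.
- Grace (knight) says "Sam always speaks truthfully" - this is TRUE because Sam is a knight.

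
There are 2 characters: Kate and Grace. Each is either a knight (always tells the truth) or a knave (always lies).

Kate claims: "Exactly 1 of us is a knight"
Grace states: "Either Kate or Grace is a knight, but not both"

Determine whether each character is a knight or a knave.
Kate is a knave.
Grace is a knave.

Verification:
- Kate (knave) says "Exactly 1 of us is a knight" - this is FALSE (a lie) because there are 0 knights.
- Grace (knave) says "Either Kate or Grace is a knight, but not both" - this is FALSE (a lie) because Kate is a knave and Grace is a knave.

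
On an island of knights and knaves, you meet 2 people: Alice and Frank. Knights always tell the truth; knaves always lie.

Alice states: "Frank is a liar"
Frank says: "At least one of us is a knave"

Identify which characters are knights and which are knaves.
Alice is a knave.
Frank is a knight.

Verification:
- Alice (knave) says "Frank is a liar" - this is FALSE (a lie) because Frank is a knight.
- Frank (knight) says "At least one of us is a knave" - this is TRUE because Alice is a knave.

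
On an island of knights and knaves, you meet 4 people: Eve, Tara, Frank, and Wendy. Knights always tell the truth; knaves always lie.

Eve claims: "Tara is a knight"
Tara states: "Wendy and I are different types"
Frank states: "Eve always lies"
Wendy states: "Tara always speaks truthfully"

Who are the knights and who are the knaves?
Eve is a knave.
Tara is a knave.
Frank is a knight.
Wendy is a knave.

Verification:
- Eve (knave) says "Tara is a knight" - this is FALSE (a lie) because Tara is a knave.
- Tara (knave) says "Wendy and I are different types" - this is FALSE (a lie) because Tara is a knave and Wendy is a knave.
- Frank (knight) says "Eve always lies" - this is TRUE because Eve is a knave.
- Wendy (knave) says "Tara always speaks truthfully" - this is FALSE (a lie) because Tara is a knave.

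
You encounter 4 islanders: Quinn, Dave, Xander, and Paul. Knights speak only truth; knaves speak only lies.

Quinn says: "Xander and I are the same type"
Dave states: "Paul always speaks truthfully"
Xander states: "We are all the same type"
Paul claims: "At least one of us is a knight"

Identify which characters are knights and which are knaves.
Quinn is a knight.
Dave is a knight.
Xander is a knight.
Paul is a knight.

Verification:
- Quinn (knight) says "Xander and I are the same type" - this is TRUE because Quinn is a knight and Xander is a knight.
- Dave (knight) says "Paul always speaks truthfully" - this is TRUE because Paul is a knight.
- Xander (knight) says "We are all the same type" - this is TRUE because Quinn, Dave, Xander, and Paul are knights.
- Paul (knight) says "At least one of us is a knight" - this is TRUE because Quinn, Dave, Xander, and Paul are knights.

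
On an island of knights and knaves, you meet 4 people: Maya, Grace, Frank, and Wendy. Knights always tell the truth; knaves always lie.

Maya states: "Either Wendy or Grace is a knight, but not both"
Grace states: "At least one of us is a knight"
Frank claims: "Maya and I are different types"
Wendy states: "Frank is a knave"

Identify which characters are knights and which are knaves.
Maya is a knave.
Grace is a knight.
Frank is a knave.
Wendy is a knight.

Verification:
- Maya (knave) says "Either Wendy or Grace is a knight, but not both" - this is FALSE (a lie) because Wendy is a knight and Grace is a knight.
- Grace (knight) says "At least one of us is a knight" - this is TRUE because Grace and Wendy are knights.
- Frank (knave) says "Maya and I are different types" - this is FALSE (a lie) because Frank is a knave and Maya is a knave.
- Wendy (knight) says "Frank is a knave" - this is TRUE because Frank is a knave.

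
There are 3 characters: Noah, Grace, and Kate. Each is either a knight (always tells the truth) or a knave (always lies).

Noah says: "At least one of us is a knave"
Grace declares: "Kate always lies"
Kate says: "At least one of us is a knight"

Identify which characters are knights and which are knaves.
Noah is a knight.
Grace is a knave.
Kate is a knight.

Verification:
- Noah (knight) says "At least one of us is a knave" - this is TRUE because Grace is a knave.
- Grace (knave) says "Kate always lies" - this is FALSE (a lie) because Kate is a knight.
- Kate (knight) says "At least one of us is a knight" - this is TRUE because Noah and Kate are knights.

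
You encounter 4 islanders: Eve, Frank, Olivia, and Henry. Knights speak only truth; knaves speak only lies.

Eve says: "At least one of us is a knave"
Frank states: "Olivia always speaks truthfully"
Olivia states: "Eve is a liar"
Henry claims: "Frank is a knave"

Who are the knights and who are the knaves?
Eve is a knight.
Frank is a knave.
Olivia is a knave.
Henry is a knight.

Verification:
- Eve (knight) says "At least one of us is a knave" - this is TRUE because Frank and Olivia are knaves.
- Frank (knave) says "Olivia always speaks truthfully" - this is FALSE (a lie) because Olivia is a knave.
- Olivia (knave) says "Eve is a liar" - this is FALSE (a lie) because Eve is a knight.
- Henry (knight) says "Frank is a knave" - this is TRUE because Frank is a knave.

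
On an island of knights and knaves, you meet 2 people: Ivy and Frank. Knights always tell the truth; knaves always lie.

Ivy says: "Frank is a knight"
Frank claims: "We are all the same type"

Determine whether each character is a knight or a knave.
Ivy is a knight.
Frank is a knight.

Verification:
- Ivy (knight) says "Frank is a knight" - this is TRUE because Frank is a knight.
- Frank (knight) says "We are all the same type" - this is TRUE because Ivy and Frank are knights.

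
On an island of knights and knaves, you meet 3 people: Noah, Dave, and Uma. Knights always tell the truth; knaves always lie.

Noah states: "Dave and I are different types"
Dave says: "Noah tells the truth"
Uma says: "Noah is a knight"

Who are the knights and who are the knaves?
Noah is a knave.
Dave is a knave.
Uma is a knave.

Verification:
- Noah (knave) says "Dave and I are different types" - this is FALSE (a lie) because Noah is a knave and Dave is a knave.
- Dave (knave) says "Noah tells the truth" - this is FALSE (a lie) because Noah is a knave.
- Uma (knave) says "Noah is a knight" - this is FALSE (a lie) because Noah is a knave.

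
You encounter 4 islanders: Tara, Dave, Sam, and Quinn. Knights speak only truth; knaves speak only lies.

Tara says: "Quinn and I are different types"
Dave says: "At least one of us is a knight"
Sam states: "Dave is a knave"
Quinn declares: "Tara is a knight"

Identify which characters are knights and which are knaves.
Tara is a knave.
Dave is a knight.
Sam is a knave.
Quinn is a knave.

Verification:
- Tara (knave) says "Quinn and I are different types" - this is FALSE (a lie) because Tara is a knave and Quinn is a knave.
- Dave (knight) says "At least one of us is a knight" - this is TRUE because Dave is a knight.
- Sam (knave) says "Dave is a knave" - this is FALSE (a lie) because Dave is a knight.
- Quinn (knave) says "Tara is a knight" - this is FALSE (a lie) because Tara is a knave.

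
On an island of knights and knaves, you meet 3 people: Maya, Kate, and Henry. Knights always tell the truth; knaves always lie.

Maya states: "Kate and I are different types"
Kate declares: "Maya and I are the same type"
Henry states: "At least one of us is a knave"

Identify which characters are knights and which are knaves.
Maya is a knight.
Kate is a knave.
Henry is a knight.

Verification:
- Maya (knight) says "Kate and I are different types" - this is TRUE because Maya is a knight and Kate is a knave.
- Kate (knave) says "Maya and I are the same type" - this is FALSE (a lie) because Kate is a knave and Maya is a knight.
- Henry (knight) says "At least one of us is a knave" - this is TRUE because Kate is a knave.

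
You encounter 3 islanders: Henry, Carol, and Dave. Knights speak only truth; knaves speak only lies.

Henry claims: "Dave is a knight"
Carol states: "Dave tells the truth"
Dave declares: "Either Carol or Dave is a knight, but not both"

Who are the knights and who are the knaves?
Henry is a knave.
Carol is a knave.
Dave is a knave.

Verification:
- Henry (knave) says "Dave is a knight" - this is FALSE (a lie) because Dave is a knave.
- Carol (knave) says "Dave tells the truth" - this is FALSE (a lie) because Dave is a knave.
- Dave (knave) says "Either Carol or Dave is a knight, but not both" - this is FALSE (a lie) because Carol is a knave and Dave is a knave.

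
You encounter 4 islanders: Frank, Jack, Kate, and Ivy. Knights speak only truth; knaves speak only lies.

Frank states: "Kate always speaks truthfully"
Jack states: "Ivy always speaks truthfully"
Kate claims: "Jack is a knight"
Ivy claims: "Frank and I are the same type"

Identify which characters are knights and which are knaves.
Frank is a knight.
Jack is a knight.
Kate is a knight.
Ivy is a knight.

Verification:
- Frank (knight) says "Kate always speaks truthfully" - this is TRUE because Kate is a knight.
- Jack (knight) says "Ivy always speaks truthfully" - this is TRUE because Ivy is a knight.
- Kate (knight) says "Jack is a knight" - this is TRUE because Jack is a knight.
- Ivy (knight) says "Frank and I are the same type" - this is TRUE because Ivy is a knight and Frank is a knight.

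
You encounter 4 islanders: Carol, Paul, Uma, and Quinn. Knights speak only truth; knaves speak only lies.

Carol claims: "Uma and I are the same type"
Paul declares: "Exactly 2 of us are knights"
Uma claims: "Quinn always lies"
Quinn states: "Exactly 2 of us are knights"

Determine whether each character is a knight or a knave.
Carol is a knave.
Paul is a knave.
Uma is a knight.
Quinn is a knave.

Verification:
- Carol (knave) says "Uma and I are the same type" - this is FALSE (a lie) because Carol is a knave and Uma is a knight.
- Paul (knave) says "Exactly 2 of us are knights" - this is FALSE (a lie) because there are 1 knights.
- Uma (knight) says "Quinn always lies" - this is TRUE because Quinn is a knave.
- Quinn (knave) says "Exactly 2 of us are knights" - this is FALSE (a lie) because there are 1 knights.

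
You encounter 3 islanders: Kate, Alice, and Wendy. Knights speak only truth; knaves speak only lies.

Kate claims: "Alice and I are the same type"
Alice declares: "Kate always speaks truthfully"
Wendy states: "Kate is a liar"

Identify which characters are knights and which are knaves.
Kate is a knight.
Alice is a knight.
Wendy is a knave.

Verification:
- Kate (knight) says "Alice and I are the same type" - this is TRUE because Kate is a knight and Alice is a knight.
- Alice (knight) says "Kate always speaks truthfully" - this is TRUE because Kate is a knight.
- Wendy (knave) says "Kate is a liar" - this is FALSE (a lie) because Kate is a knight.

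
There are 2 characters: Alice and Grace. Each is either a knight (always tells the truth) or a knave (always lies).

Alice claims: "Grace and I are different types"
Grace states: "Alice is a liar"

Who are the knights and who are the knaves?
Alice is a knight.
Grace is a knave.

Verification:
- Alice (knight) says "Grace and I are different types" - this is TRUE because Alice is a knight and Grace is a knave.
- Grace (knave) says "Alice is a liar" - this is FALSE (a lie) because Alice is a knight.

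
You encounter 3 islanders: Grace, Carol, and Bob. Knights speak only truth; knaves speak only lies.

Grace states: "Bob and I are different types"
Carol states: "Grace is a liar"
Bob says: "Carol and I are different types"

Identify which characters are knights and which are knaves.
Grace is a knight.
Carol is a knave.
Bob is a knave.

Verification:
- Grace (knight) says "Bob and I are different types" - this is TRUE because Grace is a knight and Bob is a knave.
- Carol (knave) says "Grace is a liar" - this is FALSE (a lie) because Grace is a knight.
- Bob (knave) says "Carol and I are different types" - this is FALSE (a lie) because Bob is a knave and Carol is a knave.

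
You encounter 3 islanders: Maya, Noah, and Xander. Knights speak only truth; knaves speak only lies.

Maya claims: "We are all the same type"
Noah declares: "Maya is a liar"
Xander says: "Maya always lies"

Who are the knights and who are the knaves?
Maya is a knave.
Noah is a knight.
Xander is a knight.

Verification:
- Maya (knave) says "We are all the same type" - this is FALSE (a lie) because Noah and Xander are knights and Maya is a knave.
- Noah (knight) says "Maya is a liar" - this is TRUE because Maya is a knave.
- Xander (knight) says "Maya always lies" - this is TRUE because Maya is a knave.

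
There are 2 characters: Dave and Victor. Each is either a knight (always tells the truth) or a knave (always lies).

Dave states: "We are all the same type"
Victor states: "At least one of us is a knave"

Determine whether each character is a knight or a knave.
Dave is a knave.
Victor is a knight.

Verification:
- Dave (knave) says "We are all the same type" - this is FALSE (a lie) because Victor is a knight and Dave is a knave.
- Victor (knight) says "At least one of us is a knave" - this is TRUE because Dave is a knave.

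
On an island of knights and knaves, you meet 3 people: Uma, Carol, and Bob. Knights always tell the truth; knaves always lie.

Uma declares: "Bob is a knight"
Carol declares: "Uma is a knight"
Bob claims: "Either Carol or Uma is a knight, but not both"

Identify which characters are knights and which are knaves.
Uma is a knave.
Carol is a knave.
Bob is a knave.

Verification:
- Uma (knave) says "Bob is a knight" - this is FALSE (a lie) because Bob is a knave.
- Carol (knave) says "Uma is a knight" - this is FALSE (a lie) because Uma is a knave.
- Bob (knave) says "Either Carol or Uma is a knight, but not both" - this is FALSE (a lie) because Carol is a knave and Uma is a knave.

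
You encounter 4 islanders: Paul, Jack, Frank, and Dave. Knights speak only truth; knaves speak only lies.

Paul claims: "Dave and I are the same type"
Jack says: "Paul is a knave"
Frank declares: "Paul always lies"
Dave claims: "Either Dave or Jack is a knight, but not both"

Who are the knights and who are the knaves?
Paul is a knight.
Jack is a knave.
Frank is a knave.
Dave is a knight.

Verification:
- Paul (knight) says "Dave and I are the same type" - this is TRUE because Paul is a knight and Dave is a knight.
- Jack (knave) says "Paul is a knave" - this is FALSE (a lie) because Paul is a knight.
- Frank (knave) says "Paul always lies" - this is FALSE (a lie) because Paul is a knight.
- Dave (knight) says "Either Dave or Jack is a knight, but not both" - this is TRUE because Dave is a knight and Jack is a knave.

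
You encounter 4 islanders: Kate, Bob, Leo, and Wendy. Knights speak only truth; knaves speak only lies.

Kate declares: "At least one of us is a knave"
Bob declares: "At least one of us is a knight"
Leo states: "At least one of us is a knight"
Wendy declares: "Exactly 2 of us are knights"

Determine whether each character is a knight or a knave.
Kate is a knight.
Bob is a knight.
Leo is a knight.
Wendy is a knave.

Verification:
- Kate (knight) says "At least one of us is a knave" - this is TRUE because Wendy is a knave.
- Bob (knight) says "At least one of us is a knight" - this is TRUE because Kate, Bob, and Leo are knights.
- Leo (knight) says "At least one of us is a knight" - this is TRUE because Kate, Bob, and Leo are knights.
- Wendy (knave) says "Exactly 2 of us are knights" - this is FALSE (a lie) because there are 3 knights.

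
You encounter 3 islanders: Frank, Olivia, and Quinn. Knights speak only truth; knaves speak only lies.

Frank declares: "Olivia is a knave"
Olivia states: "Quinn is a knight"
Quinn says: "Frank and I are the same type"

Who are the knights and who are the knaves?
Frank is a knight.
Olivia is a knave.
Quinn is a knave.

Verification:
- Frank (knight) says "Olivia is a knave" - this is TRUE because Olivia is a knave.
- Olivia (knave) says "Quinn is a knight" - this is FALSE (a lie) because Quinn is a knave.
- Quinn (knave) says "Frank and I are the same type" - this is FALSE (a lie) because Quinn is a knave and Frank is a knight.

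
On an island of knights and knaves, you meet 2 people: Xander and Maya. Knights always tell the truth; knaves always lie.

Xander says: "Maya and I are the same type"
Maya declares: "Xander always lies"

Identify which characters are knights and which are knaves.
Xander is a knave.
Maya is a knight.

Verification:
- Xander (knave) says "Maya and I are the same type" - this is FALSE (a lie) because Xander is a knave and Maya is a knight.
- Maya (knight) says "Xander always lies" - this is TRUE because Xander is a knave.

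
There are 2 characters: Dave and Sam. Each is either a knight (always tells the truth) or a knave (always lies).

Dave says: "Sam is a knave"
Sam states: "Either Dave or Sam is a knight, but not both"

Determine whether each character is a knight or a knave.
Dave is a knave.
Sam is a knight.

Verification:
- Dave (knave) says "Sam is a knave" - this is FALSE (a lie) because Sam is a knight.
- Sam (knight) says "Either Dave or Sam is a knight, but not both" - this is TRUE because Dave is a knave and Sam is a knight.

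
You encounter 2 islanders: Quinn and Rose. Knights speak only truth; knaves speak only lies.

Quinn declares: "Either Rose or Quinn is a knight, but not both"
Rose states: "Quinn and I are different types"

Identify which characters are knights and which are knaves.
Quinn is a knave.
Rose is a knave.

Verification:
- Quinn (knave) says "Either Rose or Quinn is a knight, but not both" - this is FALSE (a lie) because Rose is a knave and Quinn is a knave.
- Rose (knave) says "Quinn and I are different types" - this is FALSE (a lie) because Rose is a knave and Quinn is a knave.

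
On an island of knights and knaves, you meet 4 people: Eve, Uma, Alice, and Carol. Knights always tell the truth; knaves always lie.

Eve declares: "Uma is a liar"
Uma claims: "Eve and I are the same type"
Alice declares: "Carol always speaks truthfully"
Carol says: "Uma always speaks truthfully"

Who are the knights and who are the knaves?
Eve is a knight.
Uma is a knave.
Alice is a knave.
Carol is a knave.

Verification:
- Eve (knight) says "Uma is a liar" - this is TRUE because Uma is a knave.
- Uma (knave) says "Eve and I are the same type" - this is FALSE (a lie) because Uma is a knave and Eve is a knight.
- Alice (knave) says "Carol always speaks truthfully" - this is FALSE (a lie) because Carol is a knave.
- Carol (knave) says "Uma always speaks truthfully" - this is FALSE (a lie) because Uma is a knave.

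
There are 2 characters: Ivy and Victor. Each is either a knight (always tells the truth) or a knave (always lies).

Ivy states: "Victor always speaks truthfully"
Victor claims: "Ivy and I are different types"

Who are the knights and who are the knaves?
Ivy is a knave.
Victor is a knave.

Verification:
- Ivy (knave) says "Victor always speaks truthfully" - this is FALSE (a lie) because Victor is a knave.
- Victor (knave) says "Ivy and I are different types" - this is FALSE (a lie) because Victor is a knave and Ivy is a knave.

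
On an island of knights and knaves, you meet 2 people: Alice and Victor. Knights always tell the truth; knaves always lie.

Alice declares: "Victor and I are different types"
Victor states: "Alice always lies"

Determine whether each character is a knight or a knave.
Alice is a knight.
Victor is a knave.

Verification:
- Alice (knight) says "Victor and I are different types" - this is TRUE because Alice is a knight and Victor is a knave.
- Victor (knave) says "Alice always lies" - this is FALSE (a lie) because Alice is a knight.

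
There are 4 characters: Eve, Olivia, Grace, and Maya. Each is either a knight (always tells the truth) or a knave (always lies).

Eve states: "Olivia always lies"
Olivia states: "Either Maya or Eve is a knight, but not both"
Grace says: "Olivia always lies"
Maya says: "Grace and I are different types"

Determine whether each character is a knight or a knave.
Eve is a knave.
Olivia is a knight.
Grace is a knave.
Maya is a knight.

Verification:
- Eve (knave) says "Olivia always lies" - this is FALSE (a lie) because Olivia is a knight.
- Olivia (knight) says "Either Maya or Eve is a knight, but not both" - this is TRUE because Maya is a knight and Eve is a knave.
- Grace (knave) says "Olivia always lies" - this is FALSE (a lie) because Olivia is a knight.
- Maya (knight) says "Grace and I are different types" - this is TRUE because Maya is a knight and Grace is a knave.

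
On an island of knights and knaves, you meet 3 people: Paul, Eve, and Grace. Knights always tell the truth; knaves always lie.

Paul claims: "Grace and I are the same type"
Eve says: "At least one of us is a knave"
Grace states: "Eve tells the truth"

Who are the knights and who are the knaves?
Paul is a knave.
Eve is a knight.
Grace is a knight.

Verification:
- Paul (knave) says "Grace and I are the same type" - this is FALSE (a lie) because Paul is a knave and Grace is a knight.
- Eve (knight) says "At least one of us is a knave" - this is TRUE because Paul is a knave.
- Grace (knight) says "Eve tells the truth" - this is TRUE because Eve is a knight.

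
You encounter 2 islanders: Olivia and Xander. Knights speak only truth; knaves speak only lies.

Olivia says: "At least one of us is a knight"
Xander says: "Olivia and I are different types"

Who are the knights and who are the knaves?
Olivia is a knave.
Xander is a knave.

Verification:
- Olivia (knave) says "At least one of us is a knight" - this is FALSE (a lie) because no one is a knight.
- Xander (knave) says "Olivia and I are different types" - this is FALSE (a lie) because Xander is a knave and Olivia is a knave.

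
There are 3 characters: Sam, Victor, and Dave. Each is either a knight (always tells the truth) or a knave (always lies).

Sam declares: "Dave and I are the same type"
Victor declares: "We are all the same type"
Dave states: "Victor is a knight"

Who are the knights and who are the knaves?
Sam is a knight.
Victor is a knight.
Dave is a knight.

Verification:
- Sam (knight) says "Dave and I are the same type" - this is TRUE because Sam is a knight and Dave is a knight.
- Victor (knight) says "We are all the same type" - this is TRUE because Sam, Victor, and Dave are knights.
- Dave (knight) says "Victor is a knight" - this is TRUE because Victor is a knight.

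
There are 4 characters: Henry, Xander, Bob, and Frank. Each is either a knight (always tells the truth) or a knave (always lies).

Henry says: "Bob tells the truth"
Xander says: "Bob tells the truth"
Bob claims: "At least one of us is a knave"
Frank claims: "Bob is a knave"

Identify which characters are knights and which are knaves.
Henry is a knight.
Xander is a knight.
Bob is a knight.
Frank is a knave.

Verification:
- Henry (knight) says "Bob tells the truth" - this is TRUE because Bob is a knight.
- Xander (knight) says "Bob tells the truth" - this is TRUE because Bob is a knight.
- Bob (knight) says "At least one of us is a knave" - this is TRUE because Frank is a knave.
- Frank (knave) says "Bob is a knave" - this is FALSE (a lie) because Bob is a knight.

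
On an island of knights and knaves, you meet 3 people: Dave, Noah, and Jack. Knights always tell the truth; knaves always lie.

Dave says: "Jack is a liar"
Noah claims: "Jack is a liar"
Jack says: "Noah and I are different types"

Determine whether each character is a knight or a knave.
Dave is a knave.
Noah is a knave.
Jack is a knight.

Verification:
- Dave (knave) says "Jack is a liar" - this is FALSE (a lie) because Jack is a knight.
- Noah (knave) says "Jack is a liar" - this is FALSE (a lie) because Jack is a knight.
- Jack (knight) says "Noah and I are different types" - this is TRUE because Jack is a knight and Noah is a knave.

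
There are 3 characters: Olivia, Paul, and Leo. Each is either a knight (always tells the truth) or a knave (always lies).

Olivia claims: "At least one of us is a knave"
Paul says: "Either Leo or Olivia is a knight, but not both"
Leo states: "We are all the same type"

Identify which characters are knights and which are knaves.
Olivia is a knight.
Paul is a knight.
Leo is a knave.

Verification:
- Olivia (knight) says "At least one of us is a knave" - this is TRUE because Leo is a knave.
- Paul (knight) says "Either Leo or Olivia is a knight, but not both" - this is TRUE because Leo is a knave and Olivia is a knight.
- Leo (knave) says "We are all the same type" - this is FALSE (a lie) because Olivia and Paul are knights and Leo is a knave.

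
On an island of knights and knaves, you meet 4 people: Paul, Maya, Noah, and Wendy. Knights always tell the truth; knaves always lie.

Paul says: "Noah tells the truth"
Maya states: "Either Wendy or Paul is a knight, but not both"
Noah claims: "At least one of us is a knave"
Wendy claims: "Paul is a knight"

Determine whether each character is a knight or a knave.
Paul is a knight.
Maya is a knave.
Noah is a knight.
Wendy is a knight.

Verification:
- Paul (knight) says "Noah tells the truth" - this is TRUE because Noah is a knight.
- Maya (knave) says "Either Wendy or Paul is a knight, but not both" - this is FALSE (a lie) because Wendy is a knight and Paul is a knight.
- Noah (knight) says "At least one of us is a knave" - this is TRUE because Maya is a knave.
- Wendy (knight) says "Paul is a knight" - this is TRUE because Paul is a knight.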